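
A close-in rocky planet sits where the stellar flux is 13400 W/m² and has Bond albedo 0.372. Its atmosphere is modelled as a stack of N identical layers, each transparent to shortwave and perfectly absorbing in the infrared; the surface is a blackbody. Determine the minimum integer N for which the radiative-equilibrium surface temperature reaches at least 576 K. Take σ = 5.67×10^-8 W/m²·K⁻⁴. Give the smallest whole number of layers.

2

Top-of-atmosphere balance: σT_e⁴ = S(1−α)/4 = 2104 W/m² → T_e = 438.9 K.
Need (N+1)T_e⁴ ≥ T_s⁴, i.e. N+1 ≥ (576/438.9)⁴ = 2.967.
Rounding up, N = 2.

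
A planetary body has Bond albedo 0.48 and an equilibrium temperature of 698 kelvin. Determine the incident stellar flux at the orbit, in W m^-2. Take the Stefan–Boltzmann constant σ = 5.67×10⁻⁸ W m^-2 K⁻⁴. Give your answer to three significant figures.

1.04×10^5 W m^-2

From S(1−α)/4 = σT⁴: S = 4σT⁴/(1−α).
σT⁴ = 5.67×10⁻⁸·(698)⁴ = 13460 W m^-2.
So S = 4×13460/(1−0.48) = 1.035×10^5 W m^-2.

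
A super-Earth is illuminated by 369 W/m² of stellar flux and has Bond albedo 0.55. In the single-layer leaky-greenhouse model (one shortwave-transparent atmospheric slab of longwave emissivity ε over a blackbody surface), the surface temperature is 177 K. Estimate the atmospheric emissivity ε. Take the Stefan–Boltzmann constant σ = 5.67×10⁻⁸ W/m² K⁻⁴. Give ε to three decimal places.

First, T_e = [369.0·(1−0.55)/(4σ)]^(1/4) = 164.5 K.
Inverting T_s⁴ = 2T_e⁴/(2−ε): (T_e/T_s)⁴ = 0.7459, so ε = 2(1 − 0.7459) = 0.5081.

0.508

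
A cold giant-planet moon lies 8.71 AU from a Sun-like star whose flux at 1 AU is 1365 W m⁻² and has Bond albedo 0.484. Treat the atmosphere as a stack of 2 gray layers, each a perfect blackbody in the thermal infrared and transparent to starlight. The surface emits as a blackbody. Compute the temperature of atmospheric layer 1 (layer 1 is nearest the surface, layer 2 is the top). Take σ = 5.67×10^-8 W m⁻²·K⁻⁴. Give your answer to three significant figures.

95.1 kelvin

Flux at the orbit: S = 1365/(8.71)² = 17.99 W m⁻².
Top-of-atmosphere balance: σT_e⁴ = S(1−α)/4 = 2.321 W m⁻² → T_e = 79.99 K.
The net upward flux σT_e⁴ is constant between every pair of levels, so T_k⁴ = (N+1−k)T_e⁴.
With k = 1: T_1 = (2+1−1)^¼·79.99 K = 95.12 K.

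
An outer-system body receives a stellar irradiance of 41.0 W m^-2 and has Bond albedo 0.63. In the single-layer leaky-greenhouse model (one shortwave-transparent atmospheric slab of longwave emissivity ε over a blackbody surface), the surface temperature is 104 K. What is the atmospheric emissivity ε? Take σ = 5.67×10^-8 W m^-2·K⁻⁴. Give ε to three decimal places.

0.856

First, T_e = [41.00·(1−0.63)/(4σ)]^(1/4) = 90.43 K.
Inverting T_s⁴ = 2T_e⁴/(2−ε): (T_e/T_s)⁴ = 0.5718, so ε = 2(1 − 0.5718) = 0.8565.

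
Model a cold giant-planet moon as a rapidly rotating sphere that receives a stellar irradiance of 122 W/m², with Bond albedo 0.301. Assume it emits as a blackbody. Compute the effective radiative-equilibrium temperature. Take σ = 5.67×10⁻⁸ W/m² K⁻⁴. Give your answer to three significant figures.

139 kelvin

The planet absorbs (1−α)S over its disc πR² and re-emits over 4πR², so the mean absorbed flux is (1−0.301)·122.0/4 = 21.32 W/m².
In equilibrium σT⁴ equals this, so T = 139.3 K.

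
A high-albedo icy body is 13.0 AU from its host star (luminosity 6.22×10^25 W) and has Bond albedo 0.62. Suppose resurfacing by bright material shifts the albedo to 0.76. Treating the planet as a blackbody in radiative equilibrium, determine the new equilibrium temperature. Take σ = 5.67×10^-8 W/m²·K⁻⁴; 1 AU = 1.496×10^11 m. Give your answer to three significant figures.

Orbital distance: d = 13.0 AU = 1.945×10^12 m.
Spreading L over a sphere of radius d: S = 6.22×10^25/(4π·1.94×10^12²) = 1.309 W/m².
With the new albedo, S(1−α₂)/4 = 0.07852 W/m², so T₂ = 34.30 K.

34.3 K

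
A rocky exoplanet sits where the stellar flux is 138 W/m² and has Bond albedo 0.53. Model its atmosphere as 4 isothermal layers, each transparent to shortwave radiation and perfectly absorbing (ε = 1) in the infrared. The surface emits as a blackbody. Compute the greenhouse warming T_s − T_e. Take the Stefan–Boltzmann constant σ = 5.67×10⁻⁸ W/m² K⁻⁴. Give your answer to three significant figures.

OLR = S(1−α)/4 = 16.21 W/m²; the top layer radiates at T_e = 130.0 K.
T_s = (N+1)^(1/4)·T_e = 194.5 K.
So the greenhouse effect raises the surface by 194.5 − 130.0 = 64.42 K.

64.4 K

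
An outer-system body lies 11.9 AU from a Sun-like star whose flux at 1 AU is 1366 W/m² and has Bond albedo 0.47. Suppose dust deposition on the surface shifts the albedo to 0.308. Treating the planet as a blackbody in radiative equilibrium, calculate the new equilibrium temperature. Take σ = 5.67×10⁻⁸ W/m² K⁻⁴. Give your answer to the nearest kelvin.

74 K

Flux at the orbit: S = 1366/(11.9)² = 9.646 W/m².
With the new albedo, S(1−α₂)/4 = 1.669 W/m², so T₂ = 73.66 K.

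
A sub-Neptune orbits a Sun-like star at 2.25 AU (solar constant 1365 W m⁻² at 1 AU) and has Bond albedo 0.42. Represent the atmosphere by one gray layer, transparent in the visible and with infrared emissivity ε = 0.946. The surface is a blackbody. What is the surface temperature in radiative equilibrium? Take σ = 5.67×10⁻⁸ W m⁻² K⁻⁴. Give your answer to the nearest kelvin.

190 K

By the inverse-square law, S = 1365/2.25² = 269.6 W m⁻².
Effective emission temperature (TOA balance): σT_e⁴ = S(1−α)/4 = 39.10 W m⁻² → T_e = 162.0 K.
Surface balance with a leaky layer gives σT_s⁴ = σT_e⁴·2/(2−ε), so T_s = T_e·[2/(2−0.946)]^(1/4) = 190.2 K.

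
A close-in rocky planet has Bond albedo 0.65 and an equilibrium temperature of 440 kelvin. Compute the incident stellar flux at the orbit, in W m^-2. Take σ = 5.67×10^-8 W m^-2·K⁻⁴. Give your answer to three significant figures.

From S(1−α)/4 = σT⁴: S = 4σT⁴/(1−α).
The emitted flux is σT⁴ = 2125 W m^-2.
S = 4·2125/0.35 = 24290 W m^-2.

24300 W m^-2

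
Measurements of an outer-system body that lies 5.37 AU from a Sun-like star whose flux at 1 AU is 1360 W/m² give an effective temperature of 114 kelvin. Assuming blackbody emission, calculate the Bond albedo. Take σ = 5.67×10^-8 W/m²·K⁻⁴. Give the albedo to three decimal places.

Flux at the orbit: S = 1360/(5.37)² = 47.16 W/m².
From σT⁴ = S(1−α)/4 we invert for α: 1−α = 4σT⁴/S.
4σT⁴ = 4·5.67×10⁻⁸·(114)⁴ = 38.31 W/m².
Hence α = 1 − 38.31/47.16 = 0.1878.

0.188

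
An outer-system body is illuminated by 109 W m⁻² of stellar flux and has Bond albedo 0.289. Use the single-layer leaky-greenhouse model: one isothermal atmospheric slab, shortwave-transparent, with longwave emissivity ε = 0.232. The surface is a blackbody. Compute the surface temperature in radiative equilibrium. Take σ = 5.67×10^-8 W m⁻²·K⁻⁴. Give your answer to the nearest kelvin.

Effective emission temperature (TOA balance): σT_e⁴ = S(1−α)/4 = 19.37 W m⁻² → T_e = 136.0 K.
For a single slab of emissivity ε, T_s⁴ = 2T_e⁴/(2−ε); thus T_s = 136.0·(1.131)^(1/4) = 140.2 K.

140 K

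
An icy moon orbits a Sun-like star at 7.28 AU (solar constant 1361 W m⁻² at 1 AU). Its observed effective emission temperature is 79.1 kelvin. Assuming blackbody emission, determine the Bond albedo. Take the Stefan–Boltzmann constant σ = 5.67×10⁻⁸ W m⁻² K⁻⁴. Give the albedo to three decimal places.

0.654

By the inverse-square law, S = 1361/7.28² = 25.68 W m⁻².
Energy balance: S(1−α)/4 = σT⁴, so 1−α = 4σT⁴/S.
σT⁴ = 2.220 W m⁻², so 4σT⁴ = 8.879 W m⁻².
Hence α = 1 − 8.879/25.68 = 0.6543.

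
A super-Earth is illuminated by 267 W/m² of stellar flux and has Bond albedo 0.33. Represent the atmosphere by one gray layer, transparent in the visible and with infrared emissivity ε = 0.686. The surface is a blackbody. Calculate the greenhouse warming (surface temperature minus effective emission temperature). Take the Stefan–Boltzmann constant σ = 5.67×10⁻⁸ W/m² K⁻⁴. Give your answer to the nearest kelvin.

19 K

Effective emission temperature (TOA balance): σT_e⁴ = S(1−α)/4 = 44.72 W/m² → T_e = 167.6 K.
Surface balance with a leaky layer gives σT_s⁴ = σT_e⁴·2/(2−ε), so T_s = T_e·[2/(2−0.686)]^(1/4) = 186.1 K.
Greenhouse warming: T_s − T_e = 18.56 K.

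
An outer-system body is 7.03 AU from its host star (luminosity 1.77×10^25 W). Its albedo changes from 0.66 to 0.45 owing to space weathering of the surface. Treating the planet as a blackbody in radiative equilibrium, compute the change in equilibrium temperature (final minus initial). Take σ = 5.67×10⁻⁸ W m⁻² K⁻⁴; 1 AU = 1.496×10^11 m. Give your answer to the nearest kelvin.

Orbital distance: d = 7.03 AU = 1.052×10^12 m.
Flux at the orbit: S = L/(4πd²) = 1.77×10^25/(4π·(1.05×10^12)²) = 1.273 W m⁻².
With α = 0.66, T₁ = 37.17 K.
After:  T₂ = [1.273·0.55/(4σ)]^(1/4) = 41.92 K.
Change: 41.92 − 37.17 = 4.749 K.

5 K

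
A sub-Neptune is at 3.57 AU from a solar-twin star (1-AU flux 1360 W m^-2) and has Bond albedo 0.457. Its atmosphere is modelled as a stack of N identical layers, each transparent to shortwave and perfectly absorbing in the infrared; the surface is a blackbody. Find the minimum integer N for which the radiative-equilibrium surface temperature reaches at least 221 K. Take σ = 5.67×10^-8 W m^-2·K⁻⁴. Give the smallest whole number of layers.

By the inverse-square law, S = 1360/3.57² = 106.7 W m^-2.
Top-of-atmosphere balance: σT_e⁴ = S(1−α)/4 = 14.49 W m^-2 → T_e = 126.4 K.
T_s = (N+1)^(1/4)·T_e ≥ 221 K requires N+1 ≥ (T_s/T_e)⁴ = (221/126.4)⁴ = 9.337.
So N ≥ 8.337; the smallest integer is N = 9.

9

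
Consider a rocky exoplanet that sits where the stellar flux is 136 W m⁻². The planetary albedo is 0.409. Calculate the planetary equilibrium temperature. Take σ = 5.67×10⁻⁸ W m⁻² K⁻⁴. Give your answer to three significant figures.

Absorbed flux (global mean): S(1−α)/4 = 136.0·0.591/4 = 20.09 W m⁻².
Balancing against σT⁴: T = (20.09/5.67×10⁻⁸)^(1/4) = 137.2 K.

137 K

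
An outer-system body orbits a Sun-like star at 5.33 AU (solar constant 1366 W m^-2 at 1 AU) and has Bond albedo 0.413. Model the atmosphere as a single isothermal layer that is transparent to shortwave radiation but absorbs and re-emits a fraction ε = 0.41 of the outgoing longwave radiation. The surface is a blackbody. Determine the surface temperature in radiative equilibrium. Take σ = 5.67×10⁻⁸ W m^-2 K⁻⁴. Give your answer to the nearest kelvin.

112 K

Flux at the orbit: S = 1366/(5.33)² = 48.08 W m^-2.
The planet radiates to space at T_e = [S(1−α)/(4σ)]^(1/4) = 105.6 K.
For a single slab of emissivity ε, T_s⁴ = 2T_e⁴/(2−ε); thus T_s = 105.6·(1.258)^(1/4) = 111.9 K.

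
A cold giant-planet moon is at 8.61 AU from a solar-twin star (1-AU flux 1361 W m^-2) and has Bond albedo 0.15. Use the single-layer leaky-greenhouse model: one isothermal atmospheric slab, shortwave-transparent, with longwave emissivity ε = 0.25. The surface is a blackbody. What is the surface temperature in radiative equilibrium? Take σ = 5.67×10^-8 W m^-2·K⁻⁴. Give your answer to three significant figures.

94.2 K

By the inverse-square law, S = 1361/8.61² = 18.36 W m^-2.
Effective emission temperature (TOA balance): σT_e⁴ = S(1−α)/4 = 3.901 W m^-2 → T_e = 91.08 K.
The surface balance (absorbed SW + ε·downward IR = σT_s⁴) with T_a⁴ = T_s⁴/2 reduces to T_s = T_e·[2/(2−ε)]^¼ = 94.17 K.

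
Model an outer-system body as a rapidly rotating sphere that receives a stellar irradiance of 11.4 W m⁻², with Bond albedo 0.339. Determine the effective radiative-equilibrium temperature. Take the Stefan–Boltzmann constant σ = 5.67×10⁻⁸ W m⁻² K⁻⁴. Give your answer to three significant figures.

Averaging over the sphere, the absorbed flux is S(1−α)/4 = 1.884 W m⁻².
In equilibrium σT⁴ equals this, so T = 75.92 K.

75.9 K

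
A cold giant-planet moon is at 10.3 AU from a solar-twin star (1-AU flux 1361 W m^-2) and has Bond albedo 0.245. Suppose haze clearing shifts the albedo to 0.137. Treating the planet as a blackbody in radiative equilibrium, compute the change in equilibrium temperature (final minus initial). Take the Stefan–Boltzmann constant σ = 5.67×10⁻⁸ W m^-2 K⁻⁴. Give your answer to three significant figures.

By the inverse-square law, S = 1361/10.3² = 12.83 W m^-2.
With α = 0.245, T₁ = 80.84 K.
Final:   T₂ = [S(1−0.137)/(4σ)]^(1/4) = 83.59 K.
ΔT = T₂ − T₁ = 2.748 K.

2.75 K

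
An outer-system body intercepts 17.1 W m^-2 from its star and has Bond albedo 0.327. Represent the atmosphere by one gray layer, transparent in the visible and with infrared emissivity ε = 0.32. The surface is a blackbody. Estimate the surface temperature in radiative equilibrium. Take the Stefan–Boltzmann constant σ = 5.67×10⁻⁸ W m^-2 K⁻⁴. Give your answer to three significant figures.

At the top of the atmosphere, σT_e⁴ = S(1−α)/4 = 2.877 W m^-2, giving T_e = 84.40 K.
The surface balance (absorbed SW + ε·downward IR = σT_s⁴) with T_a⁴ = T_s⁴/2 reduces to T_s = T_e·[2/(2−ε)]^¼ = 88.16 K.

88.2 kelvin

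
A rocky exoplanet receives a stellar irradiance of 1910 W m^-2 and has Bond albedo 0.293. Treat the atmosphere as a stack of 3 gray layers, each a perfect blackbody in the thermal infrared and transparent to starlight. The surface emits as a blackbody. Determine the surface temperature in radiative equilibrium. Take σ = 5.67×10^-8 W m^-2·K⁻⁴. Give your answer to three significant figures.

The effective emission temperature is T_e = [S(1−α)/(4σ)]^¼ = 277.8 K.
With N = 3 opaque layers, T_s = (N+1)^(1/4)·T_e = 4^(1/4)·277.8 = 392.8 K.

393 kelvin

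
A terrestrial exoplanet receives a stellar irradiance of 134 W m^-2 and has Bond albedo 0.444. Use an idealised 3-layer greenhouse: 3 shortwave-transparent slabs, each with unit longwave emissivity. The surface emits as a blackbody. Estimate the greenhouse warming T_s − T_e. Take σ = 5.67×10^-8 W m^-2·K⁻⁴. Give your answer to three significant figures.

55.8 K

OLR = S(1−α)/4 = 18.63 W m^-2; the top layer radiates at T_e = 134.6 K.
T_s = (N+1)^(1/4)·T_e = 190.4 K.
So the greenhouse effect raises the surface by 190.4 − 134.6 = 55.76 K.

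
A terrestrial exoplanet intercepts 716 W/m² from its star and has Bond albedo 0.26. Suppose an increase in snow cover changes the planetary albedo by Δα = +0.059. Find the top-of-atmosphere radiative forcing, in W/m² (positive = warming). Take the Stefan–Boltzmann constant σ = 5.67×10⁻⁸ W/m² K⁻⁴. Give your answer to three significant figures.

-10.6 W/m²

The change in absorbed flux is Δ[S(1−α)/4] = −SΔα/4 = -10.56 W/m².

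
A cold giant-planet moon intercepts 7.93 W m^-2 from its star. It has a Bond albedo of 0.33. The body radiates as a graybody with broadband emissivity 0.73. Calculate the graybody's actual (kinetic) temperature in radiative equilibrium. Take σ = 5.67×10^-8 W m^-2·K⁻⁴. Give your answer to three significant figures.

Absorbed flux (global mean): S(1−α)/4 = 7.930·0.67/4 = 1.328 W m^-2.
Equating to εσT⁴ with ε = 0.73: T = (1.328/0.73σ)^(1/4) = 75.27 K.

75.3 K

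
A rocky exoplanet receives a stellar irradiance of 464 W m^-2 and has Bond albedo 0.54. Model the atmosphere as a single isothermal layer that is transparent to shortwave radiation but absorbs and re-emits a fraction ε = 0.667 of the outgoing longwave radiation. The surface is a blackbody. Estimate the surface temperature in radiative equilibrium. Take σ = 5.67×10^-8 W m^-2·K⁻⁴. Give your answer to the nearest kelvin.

194 kelvin

At the top of the atmosphere, σT_e⁴ = S(1−α)/4 = 53.36 W m^-2, giving T_e = 175.1 K.
The surface balance (absorbed SW + ε·downward IR = σT_s⁴) with T_a⁴ = T_s⁴/2 reduces to T_s = T_e·[2/(2−ε)]^¼ = 193.8 K.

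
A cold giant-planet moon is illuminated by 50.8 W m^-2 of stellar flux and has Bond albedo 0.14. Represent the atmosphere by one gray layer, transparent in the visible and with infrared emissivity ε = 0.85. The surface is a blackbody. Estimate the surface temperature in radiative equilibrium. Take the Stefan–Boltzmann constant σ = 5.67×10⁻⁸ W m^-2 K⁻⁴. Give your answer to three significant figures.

The planet radiates to space at T_e = [S(1−α)/(4σ)]^(1/4) = 117.8 K.
For a single slab of emissivity ε, T_s⁴ = 2T_e⁴/(2−ε); thus T_s = 117.8·(1.739)^(1/4) = 135.3 K.

135 K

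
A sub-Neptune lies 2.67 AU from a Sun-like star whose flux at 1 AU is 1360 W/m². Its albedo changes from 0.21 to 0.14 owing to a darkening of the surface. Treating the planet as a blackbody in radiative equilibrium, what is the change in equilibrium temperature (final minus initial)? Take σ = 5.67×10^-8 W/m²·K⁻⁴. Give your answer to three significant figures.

Irradiance scales as 1/d², so S = 1360 W/m² × (1/2.67)² = 190.8 W/m².
With α = 0.21, T₁ = 160.6 K.
After:  T₂ = [190.8·0.86/(4σ)]^(1/4) = 164.0 K.
Change: 164.0 − 160.6 = 3.444 K.

3.44 K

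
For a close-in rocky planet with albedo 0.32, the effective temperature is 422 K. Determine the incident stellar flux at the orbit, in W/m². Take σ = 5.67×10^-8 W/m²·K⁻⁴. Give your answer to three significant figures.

10600 W/m²

Invert the energy balance for S: S = 4σT⁴/(1−α).
σT⁴ = 5.67×10⁻⁸·(422)⁴ = 1798 W/m².
S = 4·1798/0.68 = 10580 W/m².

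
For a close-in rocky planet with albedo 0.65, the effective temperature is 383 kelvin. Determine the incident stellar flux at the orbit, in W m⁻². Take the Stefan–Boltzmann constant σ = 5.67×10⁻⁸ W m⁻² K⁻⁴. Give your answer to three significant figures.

From S(1−α)/4 = σT⁴: S = 4σT⁴/(1−α).
The emitted flux is σT⁴ = 1220 W m⁻².
So S = 4×1220/(1−0.65) = 13940 W m⁻².

13900 W m⁻²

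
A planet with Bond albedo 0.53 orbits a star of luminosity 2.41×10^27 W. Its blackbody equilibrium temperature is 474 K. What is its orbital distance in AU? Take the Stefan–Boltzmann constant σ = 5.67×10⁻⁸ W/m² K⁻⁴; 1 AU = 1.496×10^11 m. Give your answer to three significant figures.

The flux needed for this T is 4σT⁴/(1−0.53) = 24360 W/m².
S = L/(4πd²) → d = √(L/4πS) = √(2.41×10^27/(4π·24360)) = 8.873×10^10 m = 0.5931 AU.

0.593 AU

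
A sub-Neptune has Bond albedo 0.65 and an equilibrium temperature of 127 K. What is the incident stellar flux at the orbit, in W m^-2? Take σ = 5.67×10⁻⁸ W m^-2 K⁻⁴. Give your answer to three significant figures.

Invert the energy balance for S: S = 4σT⁴/(1−α).
The emitted flux is σT⁴ = 14.75 W m^-2.
S = 4·14.75/0.35 = 168.6 W m^-2.

169 W m^-2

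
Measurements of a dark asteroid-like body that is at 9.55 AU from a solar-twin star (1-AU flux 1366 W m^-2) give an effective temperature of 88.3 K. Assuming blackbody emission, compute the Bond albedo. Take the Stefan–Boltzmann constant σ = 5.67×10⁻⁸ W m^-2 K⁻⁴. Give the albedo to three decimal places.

Flux at the orbit: S = 1366/(9.55)² = 14.98 W m^-2.
From σT⁴ = S(1−α)/4 we invert for α: 1−α = 4σT⁴/S.
4σT⁴ = 4·5.67×10⁻⁸·(88.3)⁴ = 13.79 W m^-2.
1−α = 13.79/14.98 = 0.9205, so α = 0.0795.

0.079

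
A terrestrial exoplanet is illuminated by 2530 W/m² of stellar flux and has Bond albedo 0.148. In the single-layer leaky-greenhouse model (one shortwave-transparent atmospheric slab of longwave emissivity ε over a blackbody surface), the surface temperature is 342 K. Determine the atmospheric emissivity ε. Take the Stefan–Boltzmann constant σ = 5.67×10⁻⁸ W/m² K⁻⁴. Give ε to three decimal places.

TOA balance gives T_e = 312.2 K.
Since (2−ε)/2 = (T_e/T_s)⁴ = 0.6947, ε = 0.6106.

0.611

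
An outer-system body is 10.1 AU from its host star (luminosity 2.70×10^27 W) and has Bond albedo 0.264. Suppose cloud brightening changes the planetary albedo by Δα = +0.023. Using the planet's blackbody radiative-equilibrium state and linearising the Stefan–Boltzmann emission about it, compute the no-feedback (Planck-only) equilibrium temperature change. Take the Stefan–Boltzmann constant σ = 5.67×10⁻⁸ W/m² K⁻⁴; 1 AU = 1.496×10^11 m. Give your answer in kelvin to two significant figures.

Orbital distance: d = 10.1 AU = 1.511×10^12 m.
S = L/(4πd²) = 94.11 W/m².
Reference equilibrium: T_e = [S(1−α)/(4σ)]^(1/4) = 132.2 K.
The change in absorbed flux is Δ[S(1−α)/4] = −SΔα/4 = -0.5411 W/m².
The Planck feedback parameter is 4σT_e³ = 0.5240 W/m²/K.
ΔT₀ = ΔF/λ_P = -0.5411/0.5240 = -1.03 K.

-1.0 kelvin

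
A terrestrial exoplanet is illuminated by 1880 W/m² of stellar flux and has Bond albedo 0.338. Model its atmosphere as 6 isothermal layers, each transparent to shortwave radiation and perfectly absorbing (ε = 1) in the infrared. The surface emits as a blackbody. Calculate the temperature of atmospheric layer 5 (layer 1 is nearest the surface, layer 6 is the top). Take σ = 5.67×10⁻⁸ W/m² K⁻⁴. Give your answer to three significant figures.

The effective emission temperature is T_e = [S(1−α)/(4σ)]^¼ = 272.2 K.
In the N-layer model, layer k (counted from the surface) has T_k = (N+1−k)^(1/4)·T_e.
T_5 = (2)^(1/4)·272.2 = 323.7 K.

324 K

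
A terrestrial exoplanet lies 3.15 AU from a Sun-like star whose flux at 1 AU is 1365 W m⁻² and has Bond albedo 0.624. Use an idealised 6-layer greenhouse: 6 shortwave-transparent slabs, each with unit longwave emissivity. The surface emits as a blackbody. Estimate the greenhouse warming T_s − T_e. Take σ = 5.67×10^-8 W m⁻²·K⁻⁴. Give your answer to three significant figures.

77.0 K

By the inverse-square law, S = 1365/3.15² = 137.6 W m⁻².
OLR = S(1−α)/4 = 12.93 W m⁻²; the top layer radiates at T_e = 122.9 K.
Surface: T_s = (7)^¼·T_e = 199.9 K.
Warming: T_s − T_e = 77.00 K.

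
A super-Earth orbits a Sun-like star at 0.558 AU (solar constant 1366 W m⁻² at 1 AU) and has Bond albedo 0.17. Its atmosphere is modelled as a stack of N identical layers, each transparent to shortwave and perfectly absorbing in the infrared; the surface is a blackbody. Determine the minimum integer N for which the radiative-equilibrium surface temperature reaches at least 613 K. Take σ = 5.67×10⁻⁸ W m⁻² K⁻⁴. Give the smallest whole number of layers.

Flux at the orbit: S = 1366/(0.558)² = 4387 W m⁻².
OLR = S(1−α)/4 = 910.3 W m⁻²; the top layer radiates at T_e = 356.0 K.
Need (N+1)T_e⁴ ≥ T_s⁴, i.e. N+1 ≥ (613/356.0)⁴ = 8.795.
So N ≥ 7.795; the smallest integer is N = 8.

8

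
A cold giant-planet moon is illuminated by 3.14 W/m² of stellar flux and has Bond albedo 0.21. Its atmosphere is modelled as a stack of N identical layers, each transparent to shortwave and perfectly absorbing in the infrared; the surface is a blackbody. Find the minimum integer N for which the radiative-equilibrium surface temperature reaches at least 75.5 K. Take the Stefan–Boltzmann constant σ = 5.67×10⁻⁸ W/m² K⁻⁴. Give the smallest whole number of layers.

2

Top-of-atmosphere balance: σT_e⁴ = S(1−α)/4 = 0.6202 W/m² → T_e = 57.51 K.
Since T_s⁴ = (N+1)T_e⁴, we need N ≥ (T_s/T_e)⁴ − 1 = 1.971.
So N ≥ 1.971; the smallest integer is N = 2.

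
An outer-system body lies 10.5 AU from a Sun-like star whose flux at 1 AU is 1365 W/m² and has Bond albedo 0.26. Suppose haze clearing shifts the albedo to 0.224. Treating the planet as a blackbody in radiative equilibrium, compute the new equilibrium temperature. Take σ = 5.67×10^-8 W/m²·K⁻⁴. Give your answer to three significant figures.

80.7 K

Irradiance scales as 1/d², so S = 1365 W/m² × (1/10.5)² = 12.38 W/m².
T₂ = [S(1−α₂)/(4σ)]^(1/4) = [12.38·0.776/(4σ)]^(1/4) = 80.68 K.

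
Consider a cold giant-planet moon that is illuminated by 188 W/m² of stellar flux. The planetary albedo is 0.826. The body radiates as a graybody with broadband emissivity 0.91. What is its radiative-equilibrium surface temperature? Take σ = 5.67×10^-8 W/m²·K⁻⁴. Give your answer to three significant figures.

112 K

Absorbed flux (global mean): S(1−α)/4 = 188.0·0.174/4 = 8.178 W/m².
Equating to εσT⁴ with ε = 0.91: T = (8.178/0.91σ)^(1/4) = 112.2 K.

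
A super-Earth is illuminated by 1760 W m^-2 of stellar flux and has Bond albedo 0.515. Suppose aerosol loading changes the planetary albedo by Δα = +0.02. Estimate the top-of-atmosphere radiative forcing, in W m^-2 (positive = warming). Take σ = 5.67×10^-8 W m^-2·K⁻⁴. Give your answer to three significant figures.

ΔF = −(S/4)Δα = −(1760/4)×(+0.02) = -8.800 W m^-2.

-8.80 W m^-2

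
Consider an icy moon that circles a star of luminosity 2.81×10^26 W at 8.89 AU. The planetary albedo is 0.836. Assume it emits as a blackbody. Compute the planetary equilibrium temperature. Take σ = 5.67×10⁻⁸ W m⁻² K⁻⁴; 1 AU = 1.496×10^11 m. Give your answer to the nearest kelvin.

55 K

Orbital distance: d = 8.89 AU = 1.330×10^12 m.
S = L/(4πd²) = 12.64 W m⁻².
The planet absorbs (1−α)S over its disc πR² and re-emits over 4πR², so the mean absorbed flux is (1−0.836)·12.64/4 = 0.5183 W m⁻².
Balancing against σT⁴: T = (0.5183/5.67×10⁻⁸)^(1/4) = 54.99 K.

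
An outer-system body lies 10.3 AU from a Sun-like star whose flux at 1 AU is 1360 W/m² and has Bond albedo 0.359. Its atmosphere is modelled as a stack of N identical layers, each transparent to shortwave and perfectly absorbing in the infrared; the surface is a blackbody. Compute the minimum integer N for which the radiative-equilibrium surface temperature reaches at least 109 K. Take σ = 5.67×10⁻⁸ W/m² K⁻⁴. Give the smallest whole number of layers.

Flux at the orbit: S = 1360/(10.3)² = 12.82 W/m².
OLR = S(1−α)/4 = 2.054 W/m²; the top layer radiates at T_e = 77.58 K.
T_s = (N+1)^(1/4)·T_e ≥ 109 K requires N+1 ≥ (T_s/T_e)⁴ = (109/77.58)⁴ = 3.896.
The minimum whole number is N = 3.

3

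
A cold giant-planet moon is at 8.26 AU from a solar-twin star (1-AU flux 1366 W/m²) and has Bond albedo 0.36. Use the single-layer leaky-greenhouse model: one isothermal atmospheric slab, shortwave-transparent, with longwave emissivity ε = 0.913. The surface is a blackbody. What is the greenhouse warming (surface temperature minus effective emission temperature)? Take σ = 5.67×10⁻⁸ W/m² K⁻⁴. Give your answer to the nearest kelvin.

Flux at the orbit: S = 1366/(8.26)² = 20.02 W/m².
Effective emission temperature (TOA balance): σT_e⁴ = S(1−α)/4 = 3.203 W/m² → T_e = 86.70 K.
Surface balance with a leaky layer gives σT_s⁴ = σT_e⁴·2/(2−ε), so T_s = T_e·[2/(2−0.913)]^(1/4) = 101.0 K.
Greenhouse warming: T_s − T_e = 14.28 K.

14 K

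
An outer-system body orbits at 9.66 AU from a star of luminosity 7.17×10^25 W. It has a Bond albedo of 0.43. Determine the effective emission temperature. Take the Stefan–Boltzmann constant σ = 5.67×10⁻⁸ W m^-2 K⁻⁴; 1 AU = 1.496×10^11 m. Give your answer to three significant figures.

51.2 kelvin

Orbital distance: d = 9.66 AU = 1.445×10^12 m.
S = L/(4πd²) = 2.732 W m^-2.
Absorbed flux (global mean): S(1−α)/4 = 2.732·0.57/4 = 0.3893 W m^-2.
In equilibrium σT⁴ equals this, so T = 51.19 K.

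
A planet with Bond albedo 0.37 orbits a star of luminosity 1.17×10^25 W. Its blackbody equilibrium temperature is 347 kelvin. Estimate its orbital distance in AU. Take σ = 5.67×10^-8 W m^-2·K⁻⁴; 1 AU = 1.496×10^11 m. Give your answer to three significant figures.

Energy balance gives S = 4σT⁴/(1−α) = 5219 W m^-2.
S = L/(4πd²) → d = √(L/4πS) = √(1.17×10^25/(4π·5219)) = 1.336×10^10 m = 0.08928 AU.

0.0893 AU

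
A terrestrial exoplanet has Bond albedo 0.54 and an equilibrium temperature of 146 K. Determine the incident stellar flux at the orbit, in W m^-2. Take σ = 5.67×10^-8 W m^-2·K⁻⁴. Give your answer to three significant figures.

From S(1−α)/4 = σT⁴: S = 4σT⁴/(1−α).
The emitted flux is σT⁴ = 25.76 W m^-2.
S = 4·25.76/0.46 = 224.0 W m^-2.

224 W m^-2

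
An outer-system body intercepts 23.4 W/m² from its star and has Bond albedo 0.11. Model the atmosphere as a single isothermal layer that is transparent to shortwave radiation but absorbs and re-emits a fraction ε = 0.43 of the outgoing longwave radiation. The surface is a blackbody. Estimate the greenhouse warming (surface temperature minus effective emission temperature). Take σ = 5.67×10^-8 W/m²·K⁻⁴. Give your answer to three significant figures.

Effective emission temperature (TOA balance): σT_e⁴ = S(1−α)/4 = 5.207 W/m² → T_e = 97.89 K.
For a single slab of emissivity ε, T_s⁴ = 2T_e⁴/(2−ε); thus T_s = 97.89·(1.274)^(1/4) = 104.0 K.
Greenhouse warming: T_s − T_e = 6.107 K.

6.11 K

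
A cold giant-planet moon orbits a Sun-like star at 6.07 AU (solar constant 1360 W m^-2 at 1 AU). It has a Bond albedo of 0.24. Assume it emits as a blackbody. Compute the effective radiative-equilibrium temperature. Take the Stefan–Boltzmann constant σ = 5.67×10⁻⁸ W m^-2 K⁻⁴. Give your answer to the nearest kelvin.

105 K

Flux at the orbit: S = 1360/(6.07)² = 36.91 W m^-2.
The planet absorbs (1−α)S over its disc πR² and re-emits over 4πR², so the mean absorbed flux is (1−0.24)·36.91/4 = 7.013 W m^-2.
Balancing against σT⁴: T = (7.013/5.67×10⁻⁸)^(1/4) = 105.5 K.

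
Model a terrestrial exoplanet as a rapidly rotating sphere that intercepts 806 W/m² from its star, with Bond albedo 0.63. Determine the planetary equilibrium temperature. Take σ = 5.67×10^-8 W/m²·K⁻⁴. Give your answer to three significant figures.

Absorbed flux (global mean): S(1−α)/4 = 806.0·0.37/4 = 74.55 W/m².
In equilibrium σT⁴ equals this, so T = 190.4 K.

190 K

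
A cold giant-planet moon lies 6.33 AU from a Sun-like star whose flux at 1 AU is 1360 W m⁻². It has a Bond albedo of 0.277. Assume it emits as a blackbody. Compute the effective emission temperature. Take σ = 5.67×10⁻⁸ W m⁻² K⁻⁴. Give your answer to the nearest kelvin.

102 K

Irradiance scales as 1/d², so S = 1360 W m⁻² × (1/6.33)² = 33.94 W m⁻².
Averaging over the sphere, the absorbed flux is S(1−α)/4 = 6.135 W m⁻².
Balancing against σT⁴: T = (6.135/5.67×10⁻⁸)^(1/4) = 102.0 K.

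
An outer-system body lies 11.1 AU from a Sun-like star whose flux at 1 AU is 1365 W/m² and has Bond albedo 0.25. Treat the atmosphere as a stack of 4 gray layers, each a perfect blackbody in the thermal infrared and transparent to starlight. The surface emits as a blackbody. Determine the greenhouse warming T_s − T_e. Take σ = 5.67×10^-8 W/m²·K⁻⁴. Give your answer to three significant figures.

By the inverse-square law, S = 1365/11.1² = 11.08 W/m².
Top-of-atmosphere balance: σT_e⁴ = S(1−α)/4 = 2.077 W/m² → T_e = 77.80 K.
Surface: T_s = (5)^¼·T_e = 116.3 K.
So the greenhouse effect raises the surface by 116.3 − 77.80 = 38.54 K.

38.5 K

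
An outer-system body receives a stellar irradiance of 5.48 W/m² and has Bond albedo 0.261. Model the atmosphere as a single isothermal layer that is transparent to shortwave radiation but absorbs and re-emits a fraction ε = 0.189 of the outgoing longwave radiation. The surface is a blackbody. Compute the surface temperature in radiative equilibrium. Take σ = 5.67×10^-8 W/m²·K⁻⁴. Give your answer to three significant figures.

66.6 K

Effective emission temperature (TOA balance): σT_e⁴ = S(1−α)/4 = 1.012 W/m² → T_e = 65.00 K.
For a single slab of emissivity ε, T_s⁴ = 2T_e⁴/(2−ε); thus T_s = 65.00·(1.104)^(1/4) = 66.64 K.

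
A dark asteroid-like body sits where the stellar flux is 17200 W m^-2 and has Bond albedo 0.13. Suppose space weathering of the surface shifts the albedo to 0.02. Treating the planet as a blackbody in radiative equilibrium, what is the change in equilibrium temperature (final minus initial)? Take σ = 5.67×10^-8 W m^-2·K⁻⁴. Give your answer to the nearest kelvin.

15 K

With α = 0.13, T₁ = 506.8 K.
With α = 0.02, T₂ = 522.1 K.
ΔT = T₂ − T₁ = 15.31 K.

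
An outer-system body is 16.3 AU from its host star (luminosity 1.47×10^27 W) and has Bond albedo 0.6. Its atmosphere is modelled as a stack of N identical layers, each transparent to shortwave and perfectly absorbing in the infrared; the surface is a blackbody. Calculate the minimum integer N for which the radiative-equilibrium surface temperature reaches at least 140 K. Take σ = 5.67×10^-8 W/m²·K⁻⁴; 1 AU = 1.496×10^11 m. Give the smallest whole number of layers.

Orbital distance: d = 16.3 AU = 2.438×10^12 m.
Flux at the orbit: S = L/(4πd²) = 1.47×10^27/(4π·(2.44×10^12)²) = 19.67 W/m².
OLR = S(1−α)/4 = 1.967 W/m²; the top layer radiates at T_e = 76.75 K.
Need (N+1)T_e⁴ ≥ T_s⁴, i.e. N+1 ≥ (140/76.75)⁴ = 11.072.
Rounding up, N = 11.

11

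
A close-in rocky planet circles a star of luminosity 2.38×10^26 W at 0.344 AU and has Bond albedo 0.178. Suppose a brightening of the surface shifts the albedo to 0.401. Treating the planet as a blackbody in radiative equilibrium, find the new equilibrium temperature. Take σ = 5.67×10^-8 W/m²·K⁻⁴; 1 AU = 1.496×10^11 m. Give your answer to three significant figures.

371 kelvin

d = 0.344 × 1.496×10^11 m = 5.146×10^10 m.
Flux at the orbit: S = L/(4πd²) = 2.38×10^26/(4π·(5.15×10^10)²) = 7151 W/m².
T₂ = [S(1−α₂)/(4σ)]^(1/4) = [7151·0.599/(4σ)]^(1/4) = 370.7 K.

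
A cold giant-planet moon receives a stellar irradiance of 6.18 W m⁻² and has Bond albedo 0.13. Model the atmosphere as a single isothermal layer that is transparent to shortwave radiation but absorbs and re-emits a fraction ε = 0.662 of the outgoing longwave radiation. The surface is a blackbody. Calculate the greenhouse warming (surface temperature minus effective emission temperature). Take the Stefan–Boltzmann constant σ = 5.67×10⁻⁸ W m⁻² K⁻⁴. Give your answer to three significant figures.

Effective emission temperature (TOA balance): σT_e⁴ = S(1−α)/4 = 1.344 W m⁻² → T_e = 69.78 K.
Surface balance with a leaky layer gives σT_s⁴ = σT_e⁴·2/(2−ε), so T_s = T_e·[2/(2−0.662)]^(1/4) = 77.15 K.
T_s − T_e = 77.15 − 69.78 = 7.377 K.

7.38 K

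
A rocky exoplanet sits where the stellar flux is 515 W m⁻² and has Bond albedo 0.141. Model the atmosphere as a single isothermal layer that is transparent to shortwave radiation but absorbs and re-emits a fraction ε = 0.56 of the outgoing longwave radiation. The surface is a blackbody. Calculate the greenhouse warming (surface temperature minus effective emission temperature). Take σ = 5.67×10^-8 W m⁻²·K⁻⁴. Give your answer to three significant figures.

At the top of the atmosphere, σT_e⁴ = S(1−α)/4 = 110.6 W m⁻², giving T_e = 210.2 K.
Surface balance with a leaky layer gives σT_s⁴ = σT_e⁴·2/(2−ε), so T_s = T_e·[2/(2−0.56)]^(1/4) = 228.1 K.
Greenhouse warming: T_s − T_e = 17.99 K.

18.0 K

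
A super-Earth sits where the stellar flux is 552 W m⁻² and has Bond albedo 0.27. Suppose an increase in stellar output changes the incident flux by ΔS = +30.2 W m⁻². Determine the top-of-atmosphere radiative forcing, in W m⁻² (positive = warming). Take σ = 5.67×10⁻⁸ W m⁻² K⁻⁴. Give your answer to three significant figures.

5.51 W m⁻²

TOA radiative forcing: ΔF = (1−α)ΔS/4 = 0.73·(+30.2)/4 = 5.511 W m⁻².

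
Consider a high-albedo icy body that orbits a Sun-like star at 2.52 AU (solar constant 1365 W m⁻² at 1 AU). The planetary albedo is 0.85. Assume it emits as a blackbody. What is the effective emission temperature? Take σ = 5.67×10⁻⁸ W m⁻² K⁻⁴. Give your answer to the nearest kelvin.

Flux at the orbit: S = 1365/(2.52)² = 214.9 W m⁻².
Averaging over the sphere, the absorbed flux is S(1−α)/4 = 8.061 W m⁻².
Set σT⁴ = 8.061 → T = (8.061/σ)^(1/4) = 109.2 K.

109 K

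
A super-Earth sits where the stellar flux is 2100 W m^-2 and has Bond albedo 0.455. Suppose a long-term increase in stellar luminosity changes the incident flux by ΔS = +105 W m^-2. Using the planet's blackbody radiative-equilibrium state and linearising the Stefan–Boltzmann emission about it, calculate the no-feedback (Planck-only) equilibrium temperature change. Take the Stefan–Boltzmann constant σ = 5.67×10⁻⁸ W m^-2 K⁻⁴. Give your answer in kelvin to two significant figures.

3.3 kelvin

The baseline emission temperature is T_e = 266.5 K.
ΔF = Δ[S(1−α)]/4 = (1−0.455)·+105/4 = 14.31 W m^-2.
Planck response: λ_P = 4σT_e³ = 4·5.67×10⁻⁸·(266.5)³ = 4.294 W m^-2/K.
So ΔT₀ = 14.31/4.294 = 3.33 K.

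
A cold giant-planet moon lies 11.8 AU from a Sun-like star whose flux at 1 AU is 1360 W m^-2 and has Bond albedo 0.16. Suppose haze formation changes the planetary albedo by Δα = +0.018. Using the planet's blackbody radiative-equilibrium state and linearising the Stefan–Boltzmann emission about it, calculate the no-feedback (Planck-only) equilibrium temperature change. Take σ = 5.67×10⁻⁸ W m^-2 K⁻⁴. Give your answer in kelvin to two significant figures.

-0.42 K

By the inverse-square law, S = 1360/11.8² = 9.767 W m^-2.
Reference equilibrium: T_e = [S(1−α)/(4σ)]^(1/4) = 77.55 K.
TOA radiative forcing: ΔF = −S·Δα/4 = −9.767·(+0.018)/4 = -0.04395 W m^-2.
The Planck feedback parameter is 4σT_e³ = 0.1058 W m^-2/K.
ΔT₀ = ΔF/λ_P = -0.04395/0.1058 = -0.415 K.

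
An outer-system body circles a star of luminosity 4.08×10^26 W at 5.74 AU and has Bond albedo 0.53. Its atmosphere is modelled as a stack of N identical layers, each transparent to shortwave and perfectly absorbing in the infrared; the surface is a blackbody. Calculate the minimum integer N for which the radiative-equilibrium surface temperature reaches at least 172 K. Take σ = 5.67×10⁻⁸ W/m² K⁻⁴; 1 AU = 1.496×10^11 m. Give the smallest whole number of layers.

9

d = 5.74 × 1.496×10^11 m = 8.587×10^11 m.
Spreading L over a sphere of radius d: S = 4.08×10^26/(4π·8.59×10^11²) = 44.03 W/m².
Top-of-atmosphere balance: σT_e⁴ = S(1−α)/4 = 5.174 W/m² → T_e = 97.74 K.
Since T_s⁴ = (N+1)T_e⁴, we need N ≥ (T_s/T_e)⁴ − 1 = 8.592.
Rounding up, N = 9.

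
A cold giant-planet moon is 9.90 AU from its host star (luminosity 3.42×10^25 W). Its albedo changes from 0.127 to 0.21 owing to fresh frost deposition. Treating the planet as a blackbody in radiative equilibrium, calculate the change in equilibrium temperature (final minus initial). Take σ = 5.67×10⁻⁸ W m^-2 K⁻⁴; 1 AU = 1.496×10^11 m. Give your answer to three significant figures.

-1.15 kelvin

Orbital distance: d = 9.90 AU = 1.481×10^12 m.
Spreading L over a sphere of radius d: S = 3.42×10^25/(4π·1.48×10^12²) = 1.241 W m^-2.
Before: T₁ = [1.241·0.873/(4σ)]^(1/4) = 46.75 K.
Final:   T₂ = [S(1−0.21)/(4σ)]^(1/4) = 45.59 K.
Change: 45.59 − 46.75 = -1.153 K.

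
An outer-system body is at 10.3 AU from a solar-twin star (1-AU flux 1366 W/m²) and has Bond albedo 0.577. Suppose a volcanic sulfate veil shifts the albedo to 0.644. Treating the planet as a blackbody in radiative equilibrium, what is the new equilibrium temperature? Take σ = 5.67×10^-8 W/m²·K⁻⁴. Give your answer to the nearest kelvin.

67 K

By the inverse-square law, S = 1366/10.3² = 12.88 W/m².
With the new albedo, S(1−α₂)/4 = 1.146 W/m², so T₂ = 67.05 K.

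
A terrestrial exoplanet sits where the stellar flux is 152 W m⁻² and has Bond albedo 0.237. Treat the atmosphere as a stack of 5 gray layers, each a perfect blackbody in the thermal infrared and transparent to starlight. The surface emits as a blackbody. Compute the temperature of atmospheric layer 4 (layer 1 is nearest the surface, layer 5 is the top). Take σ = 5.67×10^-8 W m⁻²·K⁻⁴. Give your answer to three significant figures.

179 K

Top-of-atmosphere balance: σT_e⁴ = S(1−α)/4 = 28.99 W m⁻² → T_e = 150.4 K.
In the N-layer model, layer k (counted from the surface) has T_k = (N+1−k)^(1/4)·T_e.
With k = 4: T_4 = (5+1−4)^¼·150.4 K = 178.8 K.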